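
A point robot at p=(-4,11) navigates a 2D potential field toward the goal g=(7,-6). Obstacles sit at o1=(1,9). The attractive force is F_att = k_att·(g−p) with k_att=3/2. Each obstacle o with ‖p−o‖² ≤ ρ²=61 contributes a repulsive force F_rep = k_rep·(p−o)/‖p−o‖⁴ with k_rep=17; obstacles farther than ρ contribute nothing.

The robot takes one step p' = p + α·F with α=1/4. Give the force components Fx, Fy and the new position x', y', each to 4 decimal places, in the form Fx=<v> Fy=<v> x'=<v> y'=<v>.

Fx=16.3989 Fy=-25.4596 x'=0.0997 y'=4.6351

F_att = 3/2·(g−p) = 3/2·(11,-17) = (16.5000,-25.5000)
o1: d²=29 ≤ ρ²=61; F_rep = 17·(-5,2)/29² = (-0.1011,0.0404)
F = F_att + ΣF_rep = (16.3989,-25.4596)
p' = p + 1/4·F = (0.0997,4.6351)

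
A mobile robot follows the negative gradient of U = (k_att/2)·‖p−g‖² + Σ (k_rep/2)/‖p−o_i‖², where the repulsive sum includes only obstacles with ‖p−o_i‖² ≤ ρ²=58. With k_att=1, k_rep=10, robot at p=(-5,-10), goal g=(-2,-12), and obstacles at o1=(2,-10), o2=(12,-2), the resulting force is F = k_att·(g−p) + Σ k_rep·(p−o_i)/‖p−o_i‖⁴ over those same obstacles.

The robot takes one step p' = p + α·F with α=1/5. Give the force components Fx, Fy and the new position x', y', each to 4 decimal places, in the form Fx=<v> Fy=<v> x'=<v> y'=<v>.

Fx=2.9708 Fy=-2.0000 x'=-4.4058 y'=-10.4000

F_att = 1·(g−p) = 1·(3,-2) = (3.0000,-2.0000)
o1: d²=49 ≤ ρ²=58; F_rep = 10·(-7,0)/49² = (-0.0292,0.0000)
o2: d²=353 > ρ²=58 → inactive
F = F_att + ΣF_rep = (2.9708,-2.0000)
p' = p + 1/5·F = (-4.4058,-10.4000)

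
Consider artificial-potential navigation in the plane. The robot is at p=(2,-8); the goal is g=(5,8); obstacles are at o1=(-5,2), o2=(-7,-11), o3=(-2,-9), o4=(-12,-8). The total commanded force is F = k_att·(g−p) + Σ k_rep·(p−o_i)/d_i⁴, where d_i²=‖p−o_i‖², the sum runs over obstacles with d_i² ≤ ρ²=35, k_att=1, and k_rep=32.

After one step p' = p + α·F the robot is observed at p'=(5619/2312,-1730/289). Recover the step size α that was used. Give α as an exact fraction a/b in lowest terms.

α = 1/8

F_att = 1·(g−p) = 1·(3,16) = (3.0000,16.0000)
o1: d²=149 > ρ²=35 → inactive
o2: d²=90 > ρ²=35 → inactive
o3: d²=17 ≤ ρ²=35; F_rep = 32·(4,1)/17² = (0.4429,0.1107)
o4: d²=196 > ρ²=35 → inactive
F = F_att + ΣF_rep = (3.4429,16.1107)
Δp = p'−p = (0.4304,2.0138); α = Δx/Fx = (995/2312) / (995/289) = 1/8
check: Δy/Fy = (582/289) / (4656/289) = 1/8 ✓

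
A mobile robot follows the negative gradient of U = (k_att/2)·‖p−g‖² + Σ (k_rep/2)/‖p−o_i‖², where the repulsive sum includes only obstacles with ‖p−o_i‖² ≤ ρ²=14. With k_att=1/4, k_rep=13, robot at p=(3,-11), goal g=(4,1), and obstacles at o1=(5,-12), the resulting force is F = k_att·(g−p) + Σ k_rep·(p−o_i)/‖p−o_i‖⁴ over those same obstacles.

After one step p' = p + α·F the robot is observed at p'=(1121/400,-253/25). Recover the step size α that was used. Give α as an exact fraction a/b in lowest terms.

F_att = 1/4·(g−p) = 1/4·(1,12) = (0.2500,3.0000)
o1: d²=5 ≤ ρ²=14; F_rep = 13·(-2,1)/5² = (-1.0400,0.5200)
F = F_att + ΣF_rep = (-0.7900,3.5200)
Δp = p'−p = (-0.1975,0.8800); α = Δx/Fx = (-79/400) / (-79/100) = 1/4
check: Δy/Fy = (22/25) / (88/25) = 1/4 ✓

α = 1/4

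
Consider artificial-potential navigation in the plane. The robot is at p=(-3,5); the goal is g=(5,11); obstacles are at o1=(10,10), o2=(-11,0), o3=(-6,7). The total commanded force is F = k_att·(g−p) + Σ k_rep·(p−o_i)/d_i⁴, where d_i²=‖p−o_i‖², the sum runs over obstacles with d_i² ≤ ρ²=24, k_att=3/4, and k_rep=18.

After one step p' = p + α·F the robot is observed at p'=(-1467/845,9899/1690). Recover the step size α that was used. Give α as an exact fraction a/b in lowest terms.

α = 1/5

F_att = 3/4·(g−p) = 3/4·(8,6) = (6.0000,4.5000)
o1: d²=194 > ρ²=24 → inactive
o2: d²=89 > ρ²=24 → inactive
o3: d²=13 ≤ ρ²=24; F_rep = 18·(3,-2)/13² = (0.3195,-0.2130)
F = F_att + ΣF_rep = (6.3195,4.2870)
Δp = p'−p = (1.2639,0.8574); α = Δx/Fx = (1068/845) / (1068/169) = 1/5
check: Δy/Fy = (1449/1690) / (1449/338) = 1/5 ✓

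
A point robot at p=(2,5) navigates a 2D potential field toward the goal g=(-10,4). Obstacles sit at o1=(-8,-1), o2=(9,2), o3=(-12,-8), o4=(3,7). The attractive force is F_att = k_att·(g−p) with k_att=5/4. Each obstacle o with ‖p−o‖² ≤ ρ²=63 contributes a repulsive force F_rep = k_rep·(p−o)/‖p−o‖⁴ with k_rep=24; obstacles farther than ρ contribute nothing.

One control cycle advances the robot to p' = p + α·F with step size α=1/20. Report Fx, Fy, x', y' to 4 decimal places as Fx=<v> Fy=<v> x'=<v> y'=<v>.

F_att = 5/4·(g−p) = 5/4·(-12,-1) = (-15.0000,-1.2500)
o1: d²=136 > ρ²=63 → inactive
o2: d²=58 ≤ ρ²=63; F_rep = 24·(-7,3)/58² = (-0.0499,0.0214)
o3: d²=365 > ρ²=63 → inactive
o4: d²=5 ≤ ρ²=63; F_rep = 24·(-1,-2)/5² = (-0.9600,-1.9200)
F = F_att + ΣF_rep = (-16.0099,-3.1486)
p' = p + 1/20·F = (1.1995,4.8426)

Fx=-16.0099 Fy=-3.1486 x'=1.1995 y'=4.8426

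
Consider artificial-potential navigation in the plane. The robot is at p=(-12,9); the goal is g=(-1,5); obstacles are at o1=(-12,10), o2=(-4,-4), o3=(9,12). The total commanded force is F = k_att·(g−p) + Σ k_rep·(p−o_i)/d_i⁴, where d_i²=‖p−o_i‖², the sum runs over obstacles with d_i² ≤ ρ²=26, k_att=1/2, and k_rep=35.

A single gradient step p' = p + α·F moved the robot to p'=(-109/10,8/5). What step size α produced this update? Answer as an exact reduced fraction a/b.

F_att = 1/2·(g−p) = 1/2·(11,-4) = (5.5000,-2.0000)
o1: d²=1 ≤ ρ²=26; F_rep = 35·(0,-1)/1² = (0.0000,-35.0000)
o2: d²=233 > ρ²=26 → inactive
o3: d²=450 > ρ²=26 → inactive
F = F_att + ΣF_rep = (5.5000,-37.0000)
Δp = p'−p = (1.1000,-7.4000); α = Δx/Fx = (11/10) / (11/2) = 1/5
check: Δy/Fy = (-37/5) / (-37) = 1/5 ✓

α = 1/5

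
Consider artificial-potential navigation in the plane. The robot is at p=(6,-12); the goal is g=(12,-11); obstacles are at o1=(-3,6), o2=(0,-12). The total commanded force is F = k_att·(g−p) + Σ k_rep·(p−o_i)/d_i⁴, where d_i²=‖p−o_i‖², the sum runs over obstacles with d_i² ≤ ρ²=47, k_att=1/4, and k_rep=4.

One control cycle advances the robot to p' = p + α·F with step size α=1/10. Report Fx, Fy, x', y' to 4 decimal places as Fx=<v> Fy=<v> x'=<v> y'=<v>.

Fx=1.5185 Fy=0.2500 x'=6.1519 y'=-11.9750

F_att = 1/4·(g−p) = 1/4·(6,1) = (1.5000,0.2500)
o1: d²=405 > ρ²=47 → inactive
o2: d²=36 ≤ ρ²=47; F_rep = 4·(6,0)/36² = (0.0185,0.0000)
F = F_att + ΣF_rep = (1.5185,0.2500)
p' = p + 1/10·F = (6.1519,-11.9750)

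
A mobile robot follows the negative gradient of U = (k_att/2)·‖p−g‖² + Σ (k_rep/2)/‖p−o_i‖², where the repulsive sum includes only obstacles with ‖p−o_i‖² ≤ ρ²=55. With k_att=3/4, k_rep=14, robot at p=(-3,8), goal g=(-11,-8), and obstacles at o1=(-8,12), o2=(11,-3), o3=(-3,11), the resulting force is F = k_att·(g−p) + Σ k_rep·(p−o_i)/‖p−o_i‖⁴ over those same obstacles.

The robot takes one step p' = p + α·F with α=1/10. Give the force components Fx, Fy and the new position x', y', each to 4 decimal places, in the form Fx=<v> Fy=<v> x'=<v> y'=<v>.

Fx=-5.9584 Fy=-12.5518 x'=-3.5958 y'=6.7448

F_att = 3/4·(g−p) = 3/4·(-8,-16) = (-6.0000,-12.0000)
o1: d²=41 ≤ ρ²=55; F_rep = 14·(5,-4)/41² = (0.0416,-0.0333)
o2: d²=317 > ρ²=55 → inactive
o3: d²=9 ≤ ρ²=55; F_rep = 14·(0,-3)/9² = (0.0000,-0.5185)
F = F_att + ΣF_rep = (-5.9584,-12.5518)
p' = p + 1/10·F = (-3.5958,6.7448)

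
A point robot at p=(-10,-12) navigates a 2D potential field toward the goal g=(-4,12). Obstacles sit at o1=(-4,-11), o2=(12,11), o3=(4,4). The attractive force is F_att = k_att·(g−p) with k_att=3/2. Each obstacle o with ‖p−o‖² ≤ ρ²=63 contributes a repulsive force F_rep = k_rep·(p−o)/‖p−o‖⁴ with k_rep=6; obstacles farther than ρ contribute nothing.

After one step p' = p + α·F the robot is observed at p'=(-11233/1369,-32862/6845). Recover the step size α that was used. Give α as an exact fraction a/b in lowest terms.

F_att = 3/2·(g−p) = 3/2·(6,24) = (9.0000,36.0000)
o1: d²=37 ≤ ρ²=63; F_rep = 6·(-6,-1)/37² = (-0.0263,-0.0044)
o2: d²=1013 > ρ²=63 → inactive
o3: d²=452 > ρ²=63 → inactive
F = F_att + ΣF_rep = (8.9737,35.9956)
Δp = p'−p = (1.7947,7.1991); α = Δx/Fx = (2457/1369) / (12285/1369) = 1/5
check: Δy/Fy = (49278/6845) / (49278/1369) = 1/5 ✓

α = 1/5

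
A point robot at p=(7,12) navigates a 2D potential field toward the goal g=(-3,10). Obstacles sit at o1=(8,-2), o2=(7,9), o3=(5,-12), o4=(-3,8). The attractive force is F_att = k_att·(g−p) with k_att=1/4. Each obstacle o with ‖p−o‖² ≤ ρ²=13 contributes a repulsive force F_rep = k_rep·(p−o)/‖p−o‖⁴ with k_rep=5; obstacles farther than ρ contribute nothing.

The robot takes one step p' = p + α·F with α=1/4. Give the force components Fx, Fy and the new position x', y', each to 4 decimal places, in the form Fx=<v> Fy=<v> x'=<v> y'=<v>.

Fx=-2.5000 Fy=-0.3148 x'=6.3750 y'=11.9213

F_att = 1/4·(g−p) = 1/4·(-10,-2) = (-2.5000,-0.5000)
o1: d²=197 > ρ²=13 → inactive
o2: d²=9 ≤ ρ²=13; F_rep = 5·(0,3)/9² = (0.0000,0.1852)
o3: d²=580 > ρ²=13 → inactive
o4: d²=116 > ρ²=13 → inactive
F = F_att + ΣF_rep = (-2.5000,-0.3148)
p' = p + 1/4·F = (6.3750,11.9213)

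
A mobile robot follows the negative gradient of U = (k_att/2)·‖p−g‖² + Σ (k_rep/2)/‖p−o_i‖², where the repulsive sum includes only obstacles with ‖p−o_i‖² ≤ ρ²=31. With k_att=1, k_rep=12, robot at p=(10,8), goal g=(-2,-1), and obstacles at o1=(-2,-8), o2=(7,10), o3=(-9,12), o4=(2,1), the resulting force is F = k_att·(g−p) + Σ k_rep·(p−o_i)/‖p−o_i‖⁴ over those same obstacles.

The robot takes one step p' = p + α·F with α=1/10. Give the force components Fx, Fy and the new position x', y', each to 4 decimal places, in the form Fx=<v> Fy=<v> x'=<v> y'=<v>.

F_att = 1·(g−p) = 1·(-12,-9) = (-12.0000,-9.0000)
o1: d²=400 > ρ²=31 → inactive
o2: d²=13 ≤ ρ²=31; F_rep = 12·(3,-2)/13² = (0.2130,-0.1420)
o3: d²=377 > ρ²=31 → inactive
o4: d²=113 > ρ²=31 → inactive
F = F_att + ΣF_rep = (-11.7870,-9.1420)
p' = p + 1/10·F = (8.8213,7.0858)

Fx=-11.7870 Fy=-9.1420 x'=8.8213 y'=7.0858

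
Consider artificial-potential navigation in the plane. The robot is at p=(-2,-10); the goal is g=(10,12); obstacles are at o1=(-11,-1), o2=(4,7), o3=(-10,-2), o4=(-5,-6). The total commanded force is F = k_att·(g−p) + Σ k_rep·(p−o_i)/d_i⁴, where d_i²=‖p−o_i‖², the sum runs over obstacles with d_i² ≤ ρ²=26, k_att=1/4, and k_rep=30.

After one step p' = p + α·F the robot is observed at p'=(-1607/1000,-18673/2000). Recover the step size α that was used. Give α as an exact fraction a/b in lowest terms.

α = 1/8

F_att = 1/4·(g−p) = 1/4·(12,22) = (3.0000,5.5000)
o1: d²=162 > ρ²=26 → inactive
o2: d²=325 > ρ²=26 → inactive
o3: d²=128 > ρ²=26 → inactive
o4: d²=25 ≤ ρ²=26; F_rep = 30·(3,-4)/25² = (0.1440,-0.1920)
F = F_att + ΣF_rep = (3.1440,5.3080)
Δp = p'−p = (0.3930,0.6635); α = Δx/Fx = (393/1000) / (393/125) = 1/8
check: Δy/Fy = (1327/2000) / (1327/250) = 1/8 ✓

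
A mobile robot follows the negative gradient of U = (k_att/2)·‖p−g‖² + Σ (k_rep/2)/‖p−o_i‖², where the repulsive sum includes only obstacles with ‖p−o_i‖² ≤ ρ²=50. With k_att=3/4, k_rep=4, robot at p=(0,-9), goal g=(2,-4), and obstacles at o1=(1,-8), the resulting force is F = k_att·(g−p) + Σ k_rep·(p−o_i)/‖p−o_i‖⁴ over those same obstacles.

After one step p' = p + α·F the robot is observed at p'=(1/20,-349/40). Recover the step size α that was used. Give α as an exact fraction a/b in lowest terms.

α = 1/10

F_att = 3/4·(g−p) = 3/4·(2,5) = (1.5000,3.7500)
o1: d²=2 ≤ ρ²=50; F_rep = 4·(-1,-1)/2² = (-1.0000,-1.0000)
F = F_att + ΣF_rep = (0.5000,2.7500)
Δp = p'−p = (0.0500,0.2750); α = Δx/Fx = (1/20) / (1/2) = 1/10
check: Δy/Fy = (11/40) / (11/4) = 1/10 ✓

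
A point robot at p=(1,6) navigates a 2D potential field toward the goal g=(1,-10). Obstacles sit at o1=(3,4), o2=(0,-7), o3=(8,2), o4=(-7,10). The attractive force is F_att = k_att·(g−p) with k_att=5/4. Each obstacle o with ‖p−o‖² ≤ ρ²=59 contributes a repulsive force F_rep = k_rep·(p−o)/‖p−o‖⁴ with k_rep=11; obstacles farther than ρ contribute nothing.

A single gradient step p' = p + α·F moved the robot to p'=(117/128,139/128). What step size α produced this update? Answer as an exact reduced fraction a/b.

α = 1/4

F_att = 5/4·(g−p) = 5/4·(0,-16) = (0.0000,-20.0000)
o1: d²=8 ≤ ρ²=59; F_rep = 11·(-2,2)/8² = (-0.3438,0.3438)
o2: d²=170 > ρ²=59 → inactive
o3: d²=65 > ρ²=59 → inactive
o4: d²=80 > ρ²=59 → inactive
F = F_att + ΣF_rep = (-0.3438,-19.6562)
Δp = p'−p = (-0.0859,-4.9141); α = Δx/Fx = (-11/128) / (-11/32) = 1/4
check: Δy/Fy = (-629/128) / (-629/32) = 1/4 ✓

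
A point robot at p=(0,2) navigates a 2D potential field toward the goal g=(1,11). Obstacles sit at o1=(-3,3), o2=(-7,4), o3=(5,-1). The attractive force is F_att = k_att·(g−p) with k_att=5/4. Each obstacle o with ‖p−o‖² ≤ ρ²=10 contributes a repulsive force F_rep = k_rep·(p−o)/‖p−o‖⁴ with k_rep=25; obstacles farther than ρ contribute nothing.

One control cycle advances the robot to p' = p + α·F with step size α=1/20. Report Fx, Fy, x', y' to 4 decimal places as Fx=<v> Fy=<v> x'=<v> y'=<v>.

F_att = 5/4·(g−p) = 5/4·(1,9) = (1.2500,11.2500)
o1: d²=10 ≤ ρ²=10; F_rep = 25·(3,-1)/10² = (0.7500,-0.2500)
o2: d²=53 > ρ²=10 → inactive
o3: d²=34 > ρ²=10 → inactive
F = F_att + ΣF_rep = (2.0000,11.0000)
p' = p + 1/20·F = (0.1000,2.5500)

Fx=2.0000 Fy=11.0000 x'=0.1000 y'=2.5500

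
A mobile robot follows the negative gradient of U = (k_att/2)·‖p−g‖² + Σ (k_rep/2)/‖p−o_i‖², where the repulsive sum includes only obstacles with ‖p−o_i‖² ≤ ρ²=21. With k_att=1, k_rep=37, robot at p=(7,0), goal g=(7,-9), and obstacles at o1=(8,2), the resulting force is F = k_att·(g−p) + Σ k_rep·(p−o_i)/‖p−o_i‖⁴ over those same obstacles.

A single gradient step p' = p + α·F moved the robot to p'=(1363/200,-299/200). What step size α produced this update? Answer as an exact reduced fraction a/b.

F_att = 1·(g−p) = 1·(0,-9) = (0.0000,-9.0000)
o1: d²=5 ≤ ρ²=21; F_rep = 37·(-1,-2)/5² = (-1.4800,-2.9600)
F = F_att + ΣF_rep = (-1.4800,-11.9600)
Δp = p'−p = (-0.1850,-1.4950); α = Δx/Fx = (-37/200) / (-37/25) = 1/8
check: Δy/Fy = (-299/200) / (-299/25) = 1/8 ✓

α = 1/8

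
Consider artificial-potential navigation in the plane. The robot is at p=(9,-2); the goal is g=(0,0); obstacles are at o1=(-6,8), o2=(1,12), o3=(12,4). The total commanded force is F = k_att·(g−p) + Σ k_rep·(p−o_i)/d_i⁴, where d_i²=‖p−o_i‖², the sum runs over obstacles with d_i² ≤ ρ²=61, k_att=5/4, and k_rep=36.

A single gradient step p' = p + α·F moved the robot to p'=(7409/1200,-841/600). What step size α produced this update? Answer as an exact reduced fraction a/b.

α = 1/4

F_att = 5/4·(g−p) = 5/4·(-9,2) = (-11.2500,2.5000)
o1: d²=325 > ρ²=61 → inactive
o2: d²=260 > ρ²=61 → inactive
o3: d²=45 ≤ ρ²=61; F_rep = 36·(-3,-6)/45² = (-0.0533,-0.1067)
F = F_att + ΣF_rep = (-11.3033,2.3933)
Δp = p'−p = (-2.8258,0.5983); α = Δx/Fx = (-3391/1200) / (-3391/300) = 1/4
check: Δy/Fy = (359/600) / (359/150) = 1/4 ✓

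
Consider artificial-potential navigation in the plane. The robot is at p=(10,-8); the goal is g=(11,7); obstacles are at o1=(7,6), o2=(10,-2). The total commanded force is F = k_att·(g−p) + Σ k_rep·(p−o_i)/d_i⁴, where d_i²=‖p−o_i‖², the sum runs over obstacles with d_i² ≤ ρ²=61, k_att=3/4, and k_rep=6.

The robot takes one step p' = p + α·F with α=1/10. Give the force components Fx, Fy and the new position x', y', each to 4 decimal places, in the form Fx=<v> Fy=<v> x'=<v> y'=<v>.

F_att = 3/4·(g−p) = 3/4·(1,15) = (0.7500,11.2500)
o1: d²=205 > ρ²=61 → inactive
o2: d²=36 ≤ ρ²=61; F_rep = 6·(0,-6)/36² = (0.0000,-0.0278)
F = F_att + ΣF_rep = (0.7500,11.2222)
p' = p + 1/10·F = (10.0750,-6.8778)

Fx=0.7500 Fy=11.2222 x'=10.0750 y'=-6.8778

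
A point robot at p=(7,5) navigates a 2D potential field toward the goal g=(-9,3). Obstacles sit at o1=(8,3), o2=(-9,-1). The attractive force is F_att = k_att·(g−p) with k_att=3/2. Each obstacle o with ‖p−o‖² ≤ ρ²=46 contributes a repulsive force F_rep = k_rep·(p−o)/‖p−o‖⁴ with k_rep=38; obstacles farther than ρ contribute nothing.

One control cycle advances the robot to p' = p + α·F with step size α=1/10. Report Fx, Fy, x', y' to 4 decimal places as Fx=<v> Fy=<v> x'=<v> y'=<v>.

F_att = 3/2·(g−p) = 3/2·(-16,-2) = (-24.0000,-3.0000)
o1: d²=5 ≤ ρ²=46; F_rep = 38·(-1,2)/5² = (-1.5200,3.0400)
o2: d²=292 > ρ²=46 → inactive
F = F_att + ΣF_rep = (-25.5200,0.0400)
p' = p + 1/10·F = (4.4480,5.0040)

Fx=-25.5200 Fy=0.0400 x'=4.4480 y'=5.0040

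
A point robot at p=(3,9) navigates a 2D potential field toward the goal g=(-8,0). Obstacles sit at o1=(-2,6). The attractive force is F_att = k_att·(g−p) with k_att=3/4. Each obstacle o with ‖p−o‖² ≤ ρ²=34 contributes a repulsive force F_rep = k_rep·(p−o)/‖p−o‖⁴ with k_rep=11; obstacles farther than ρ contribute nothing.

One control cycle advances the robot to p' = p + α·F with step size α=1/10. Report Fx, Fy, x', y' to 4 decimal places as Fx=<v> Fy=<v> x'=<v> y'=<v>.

F_att = 3/4·(g−p) = 3/4·(-11,-9) = (-8.2500,-6.7500)
o1: d²=34 ≤ ρ²=34; F_rep = 11·(5,3)/34² = (0.0476,0.0285)
F = F_att + ΣF_rep = (-8.2024,-6.7215)
p' = p + 1/10·F = (2.1798,8.3279)

Fx=-8.2024 Fy=-6.7215 x'=2.1798 y'=8.3279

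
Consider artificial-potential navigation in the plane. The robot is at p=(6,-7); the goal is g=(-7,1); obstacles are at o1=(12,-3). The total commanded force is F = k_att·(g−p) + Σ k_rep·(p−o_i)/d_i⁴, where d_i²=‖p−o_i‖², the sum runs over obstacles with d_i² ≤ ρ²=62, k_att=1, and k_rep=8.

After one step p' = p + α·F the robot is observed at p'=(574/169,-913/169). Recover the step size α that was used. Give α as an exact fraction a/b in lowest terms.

α = 1/5

F_att = 1·(g−p) = 1·(-13,8) = (-13.0000,8.0000)
o1: d²=52 ≤ ρ²=62; F_rep = 8·(-6,-4)/52² = (-0.0178,-0.0118)
F = F_att + ΣF_rep = (-13.0178,7.9882)
Δp = p'−p = (-2.6036,1.5976); α = Δx/Fx = (-440/169) / (-2200/169) = 1/5
check: Δy/Fy = (270/169) / (1350/169) = 1/5 ✓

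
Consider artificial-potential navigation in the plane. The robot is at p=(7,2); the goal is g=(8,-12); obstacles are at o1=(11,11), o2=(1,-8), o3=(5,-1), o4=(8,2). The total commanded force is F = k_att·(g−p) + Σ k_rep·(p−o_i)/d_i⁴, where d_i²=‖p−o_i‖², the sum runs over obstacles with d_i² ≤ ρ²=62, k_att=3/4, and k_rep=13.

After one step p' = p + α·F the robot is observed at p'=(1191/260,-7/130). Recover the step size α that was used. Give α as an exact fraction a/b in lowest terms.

α = 1/5

F_att = 3/4·(g−p) = 3/4·(1,-14) = (0.7500,-10.5000)
o1: d²=97 > ρ²=62 → inactive
o2: d²=136 > ρ²=62 → inactive
o3: d²=13 ≤ ρ²=62; F_rep = 13·(2,3)/13² = (0.1538,0.2308)
o4: d²=1 ≤ ρ²=62; F_rep = 13·(-1,0)/1² = (-13.0000,0.0000)
F = F_att + ΣF_rep = (-12.0962,-10.2692)
Δp = p'−p = (-2.4192,-2.0538); α = Δx/Fx = (-629/260) / (-629/52) = 1/5
check: Δy/Fy = (-267/130) / (-267/26) = 1/5 ✓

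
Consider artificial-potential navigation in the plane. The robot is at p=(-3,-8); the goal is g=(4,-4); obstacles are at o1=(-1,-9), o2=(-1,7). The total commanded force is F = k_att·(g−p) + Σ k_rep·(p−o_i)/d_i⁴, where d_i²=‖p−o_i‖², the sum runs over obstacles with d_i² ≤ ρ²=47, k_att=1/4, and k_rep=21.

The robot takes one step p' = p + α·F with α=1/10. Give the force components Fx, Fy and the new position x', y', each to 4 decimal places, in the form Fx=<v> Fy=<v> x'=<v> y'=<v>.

Fx=0.0700 Fy=1.8400 x'=-2.9930 y'=-7.8160

F_att = 1/4·(g−p) = 1/4·(7,4) = (1.7500,1.0000)
o1: d²=5 ≤ ρ²=47; F_rep = 21·(-2,1)/5² = (-1.6800,0.8400)
o2: d²=229 > ρ²=47 → inactive
F = F_att + ΣF_rep = (0.0700,1.8400)
p' = p + 1/10·F = (-2.9930,-7.8160)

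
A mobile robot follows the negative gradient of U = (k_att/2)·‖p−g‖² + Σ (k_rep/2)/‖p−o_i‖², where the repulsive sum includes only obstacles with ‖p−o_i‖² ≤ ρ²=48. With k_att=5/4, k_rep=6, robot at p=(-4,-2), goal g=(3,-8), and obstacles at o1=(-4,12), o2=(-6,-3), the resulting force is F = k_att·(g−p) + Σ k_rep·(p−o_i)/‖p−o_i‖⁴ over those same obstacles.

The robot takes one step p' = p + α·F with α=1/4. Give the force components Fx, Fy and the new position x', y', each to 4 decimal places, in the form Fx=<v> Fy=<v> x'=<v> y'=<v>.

Fx=9.2300 Fy=-7.2600 x'=-1.6925 y'=-3.8150

F_att = 5/4·(g−p) = 5/4·(7,-6) = (8.7500,-7.5000)
o1: d²=196 > ρ²=48 → inactive
o2: d²=5 ≤ ρ²=48; F_rep = 6·(2,1)/5² = (0.4800,0.2400)
F = F_att + ΣF_rep = (9.2300,-7.2600)
p' = p + 1/4·F = (-1.6925,-3.8150)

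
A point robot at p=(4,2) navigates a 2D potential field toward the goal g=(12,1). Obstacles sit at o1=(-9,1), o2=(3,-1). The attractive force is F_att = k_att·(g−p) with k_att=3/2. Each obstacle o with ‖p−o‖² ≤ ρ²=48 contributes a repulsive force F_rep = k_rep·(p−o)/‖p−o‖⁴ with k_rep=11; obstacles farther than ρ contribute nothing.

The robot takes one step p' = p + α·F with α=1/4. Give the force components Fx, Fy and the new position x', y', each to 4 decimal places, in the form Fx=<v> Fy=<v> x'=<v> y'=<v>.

Fx=12.1100 Fy=-1.1700 x'=7.0275 y'=1.7075

F_att = 3/2·(g−p) = 3/2·(8,-1) = (12.0000,-1.5000)
o1: d²=170 > ρ²=48 → inactive
o2: d²=10 ≤ ρ²=48; F_rep = 11·(1,3)/10² = (0.1100,0.3300)
F = F_att + ΣF_rep = (12.1100,-1.1700)
p' = p + 1/4·F = (7.0275,1.7075)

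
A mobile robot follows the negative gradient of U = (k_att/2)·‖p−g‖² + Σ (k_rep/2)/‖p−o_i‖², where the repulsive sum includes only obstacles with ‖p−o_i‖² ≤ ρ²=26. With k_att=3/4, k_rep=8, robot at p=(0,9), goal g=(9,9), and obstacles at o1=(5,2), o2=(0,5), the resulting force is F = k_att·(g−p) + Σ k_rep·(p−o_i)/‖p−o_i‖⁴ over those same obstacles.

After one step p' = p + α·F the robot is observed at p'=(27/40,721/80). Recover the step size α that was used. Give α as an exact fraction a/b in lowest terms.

α = 1/10

F_att = 3/4·(g−p) = 3/4·(9,0) = (6.7500,0.0000)
o1: d²=74 > ρ²=26 → inactive
o2: d²=16 ≤ ρ²=26; F_rep = 8·(0,4)/16² = (0.0000,0.1250)
F = F_att + ΣF_rep = (6.7500,0.1250)
Δp = p'−p = (0.6750,0.0125); α = Δx/Fx = (27/40) / (27/4) = 1/10
check: Δy/Fy = (1/80) / (1/8) = 1/10 ✓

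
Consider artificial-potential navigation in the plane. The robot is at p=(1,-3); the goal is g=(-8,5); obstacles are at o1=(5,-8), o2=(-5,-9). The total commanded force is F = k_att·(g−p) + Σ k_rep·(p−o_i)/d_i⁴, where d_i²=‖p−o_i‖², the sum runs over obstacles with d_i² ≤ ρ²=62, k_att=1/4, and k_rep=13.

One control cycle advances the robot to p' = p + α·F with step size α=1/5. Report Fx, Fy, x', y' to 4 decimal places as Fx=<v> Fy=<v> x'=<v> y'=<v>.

Fx=-2.2809 Fy=2.0387 x'=0.5438 y'=-2.5923

F_att = 1/4·(g−p) = 1/4·(-9,8) = (-2.2500,2.0000)
o1: d²=41 ≤ ρ²=62; F_rep = 13·(-4,5)/41² = (-0.0309,0.0387)
o2: d²=72 > ρ²=62 → inactive
F = F_att + ΣF_rep = (-2.2809,2.0387)
p' = p + 1/5·F = (0.5438,-2.5923)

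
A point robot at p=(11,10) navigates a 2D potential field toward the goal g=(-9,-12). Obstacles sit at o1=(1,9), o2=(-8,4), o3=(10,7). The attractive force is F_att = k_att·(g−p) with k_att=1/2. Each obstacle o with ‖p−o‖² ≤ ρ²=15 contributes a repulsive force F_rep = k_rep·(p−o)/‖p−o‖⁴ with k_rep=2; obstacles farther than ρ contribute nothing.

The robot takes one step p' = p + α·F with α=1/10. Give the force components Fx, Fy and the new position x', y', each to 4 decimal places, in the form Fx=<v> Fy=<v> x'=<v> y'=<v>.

Fx=-9.9800 Fy=-10.9400 x'=10.0020 y'=8.9060

F_att = 1/2·(g−p) = 1/2·(-20,-22) = (-10.0000,-11.0000)
o1: d²=101 > ρ²=15 → inactive
o2: d²=397 > ρ²=15 → inactive
o3: d²=10 ≤ ρ²=15; F_rep = 2·(1,3)/10² = (0.0200,0.0600)
F = F_att + ΣF_rep = (-9.9800,-10.9400)
p' = p + 1/10·F = (10.0020,8.9060)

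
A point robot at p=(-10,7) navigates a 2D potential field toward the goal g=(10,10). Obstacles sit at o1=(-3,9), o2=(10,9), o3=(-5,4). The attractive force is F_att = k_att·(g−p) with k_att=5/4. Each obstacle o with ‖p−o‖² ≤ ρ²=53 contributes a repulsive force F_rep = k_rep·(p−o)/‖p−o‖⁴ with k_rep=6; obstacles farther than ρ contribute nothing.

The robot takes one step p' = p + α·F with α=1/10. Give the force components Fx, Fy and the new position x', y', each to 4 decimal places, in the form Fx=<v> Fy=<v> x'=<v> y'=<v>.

F_att = 5/4·(g−p) = 5/4·(20,3) = (25.0000,3.7500)
o1: d²=53 ≤ ρ²=53; F_rep = 6·(-7,-2)/53² = (-0.0150,-0.0043)
o2: d²=404 > ρ²=53 → inactive
o3: d²=34 ≤ ρ²=53; F_rep = 6·(-5,3)/34² = (-0.0260,0.0156)
F = F_att + ΣF_rep = (24.9591,3.7613)
p' = p + 1/10·F = (-7.5041,7.3761)

Fx=24.9591 Fy=3.7613 x'=-7.5041 y'=7.3761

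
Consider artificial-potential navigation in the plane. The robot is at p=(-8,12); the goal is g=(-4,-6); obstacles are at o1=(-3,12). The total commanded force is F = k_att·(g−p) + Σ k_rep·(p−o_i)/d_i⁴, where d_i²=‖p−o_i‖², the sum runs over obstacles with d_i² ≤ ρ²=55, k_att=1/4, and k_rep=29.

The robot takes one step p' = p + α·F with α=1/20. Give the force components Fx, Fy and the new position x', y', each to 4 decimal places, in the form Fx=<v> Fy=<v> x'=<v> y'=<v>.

Fx=0.7680 Fy=-4.5000 x'=-7.9616 y'=11.7750

F_att = 1/4·(g−p) = 1/4·(4,-18) = (1.0000,-4.5000)
o1: d²=25 ≤ ρ²=55; F_rep = 29·(-5,0)/25² = (-0.2320,0.0000)
F = F_att + ΣF_rep = (0.7680,-4.5000)
p' = p + 1/20·F = (-7.9616,11.7750)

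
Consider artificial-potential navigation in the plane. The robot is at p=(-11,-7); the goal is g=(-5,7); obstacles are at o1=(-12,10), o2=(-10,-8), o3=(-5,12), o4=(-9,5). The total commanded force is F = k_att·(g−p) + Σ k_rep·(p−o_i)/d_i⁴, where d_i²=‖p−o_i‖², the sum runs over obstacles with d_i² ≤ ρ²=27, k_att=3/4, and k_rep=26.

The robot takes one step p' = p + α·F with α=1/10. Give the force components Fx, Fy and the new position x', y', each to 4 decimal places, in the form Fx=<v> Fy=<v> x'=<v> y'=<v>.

F_att = 3/4·(g−p) = 3/4·(6,14) = (4.5000,10.5000)
o1: d²=290 > ρ²=27 → inactive
o2: d²=2 ≤ ρ²=27; F_rep = 26·(-1,1)/2² = (-6.5000,6.5000)
o3: d²=397 > ρ²=27 → inactive
o4: d²=148 > ρ²=27 → inactive
F = F_att + ΣF_rep = (-2.0000,17.0000)
p' = p + 1/10·F = (-11.2000,-5.3000)

Fx=-2.0000 Fy=17.0000 x'=-11.2000 y'=-5.3000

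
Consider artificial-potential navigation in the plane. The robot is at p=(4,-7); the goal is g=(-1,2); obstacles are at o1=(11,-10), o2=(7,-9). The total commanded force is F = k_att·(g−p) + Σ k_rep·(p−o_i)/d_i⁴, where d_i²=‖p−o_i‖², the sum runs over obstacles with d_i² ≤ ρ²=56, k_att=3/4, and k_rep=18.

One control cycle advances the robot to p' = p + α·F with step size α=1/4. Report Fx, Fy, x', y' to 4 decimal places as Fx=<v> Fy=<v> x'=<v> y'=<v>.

Fx=-4.0695 Fy=6.9630 x'=2.9826 y'=-5.2592

F_att = 3/4·(g−p) = 3/4·(-5,9) = (-3.7500,6.7500)
o1: d²=58 > ρ²=56 → inactive
o2: d²=13 ≤ ρ²=56; F_rep = 18·(-3,2)/13² = (-0.3195,0.2130)
F = F_att + ΣF_rep = (-4.0695,6.9630)
p' = p + 1/4·F = (2.9826,-5.2592)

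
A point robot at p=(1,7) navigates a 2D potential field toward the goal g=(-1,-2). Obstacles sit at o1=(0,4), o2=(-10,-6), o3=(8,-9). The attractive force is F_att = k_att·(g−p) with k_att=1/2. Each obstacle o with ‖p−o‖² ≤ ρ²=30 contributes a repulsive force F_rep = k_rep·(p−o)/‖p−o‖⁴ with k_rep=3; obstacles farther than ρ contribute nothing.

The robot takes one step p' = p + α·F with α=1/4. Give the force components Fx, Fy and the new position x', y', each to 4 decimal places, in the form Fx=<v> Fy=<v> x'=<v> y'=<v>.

F_att = 1/2·(g−p) = 1/2·(-2,-9) = (-1.0000,-4.5000)
o1: d²=10 ≤ ρ²=30; F_rep = 3·(1,3)/10² = (0.0300,0.0900)
o2: d²=290 > ρ²=30 → inactive
o3: d²=305 > ρ²=30 → inactive
F = F_att + ΣF_rep = (-0.9700,-4.4100)
p' = p + 1/4·F = (0.7575,5.8975)

Fx=-0.9700 Fy=-4.4100 x'=0.7575 y'=5.8975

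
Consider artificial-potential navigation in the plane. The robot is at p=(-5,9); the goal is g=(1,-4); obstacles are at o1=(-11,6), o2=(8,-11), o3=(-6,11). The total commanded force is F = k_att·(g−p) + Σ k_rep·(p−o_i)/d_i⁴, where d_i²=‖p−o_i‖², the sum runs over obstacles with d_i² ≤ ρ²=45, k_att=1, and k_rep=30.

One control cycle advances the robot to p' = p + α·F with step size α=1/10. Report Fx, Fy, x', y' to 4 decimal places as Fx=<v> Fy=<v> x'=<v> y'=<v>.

F_att = 1·(g−p) = 1·(6,-13) = (6.0000,-13.0000)
o1: d²=45 ≤ ρ²=45; F_rep = 30·(6,3)/45² = (0.0889,0.0444)
o2: d²=569 > ρ²=45 → inactive
o3: d²=5 ≤ ρ²=45; F_rep = 30·(1,-2)/5² = (1.2000,-2.4000)
F = F_att + ΣF_rep = (7.2889,-15.3556)
p' = p + 1/10·F = (-4.2711,7.4644)

Fx=7.2889 Fy=-15.3556 x'=-4.2711 y'=7.4644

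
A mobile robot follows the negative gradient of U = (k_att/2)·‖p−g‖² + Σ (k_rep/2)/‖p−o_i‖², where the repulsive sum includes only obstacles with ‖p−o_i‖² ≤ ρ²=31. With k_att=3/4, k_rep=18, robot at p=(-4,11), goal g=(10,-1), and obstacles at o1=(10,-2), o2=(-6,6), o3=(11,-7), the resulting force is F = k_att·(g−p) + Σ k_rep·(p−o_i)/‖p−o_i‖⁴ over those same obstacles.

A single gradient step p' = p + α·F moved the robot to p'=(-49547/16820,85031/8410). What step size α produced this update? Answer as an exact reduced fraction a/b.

F_att = 3/4·(g−p) = 3/4·(14,-12) = (10.5000,-9.0000)
o1: d²=365 > ρ²=31 → inactive
o2: d²=29 ≤ ρ²=31; F_rep = 18·(2,5)/29² = (0.0428,0.1070)
o3: d²=549 > ρ²=31 → inactive
F = F_att + ΣF_rep = (10.5428,-8.8930)
Δp = p'−p = (1.0543,-0.8893); α = Δx/Fx = (17733/16820) / (17733/1682) = 1/10
check: Δy/Fy = (-7479/8410) / (-7479/841) = 1/10 ✓

α = 1/10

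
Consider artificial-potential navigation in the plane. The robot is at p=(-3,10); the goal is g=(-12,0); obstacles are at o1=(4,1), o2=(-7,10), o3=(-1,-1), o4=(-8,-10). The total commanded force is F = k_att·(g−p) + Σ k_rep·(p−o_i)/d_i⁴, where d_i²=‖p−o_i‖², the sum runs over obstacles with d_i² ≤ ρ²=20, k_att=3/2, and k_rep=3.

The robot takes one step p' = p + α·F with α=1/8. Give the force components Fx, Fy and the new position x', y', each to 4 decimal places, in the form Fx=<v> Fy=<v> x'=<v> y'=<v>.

Fx=-13.4531 Fy=-15.0000 x'=-4.6816 y'=8.1250

F_att = 3/2·(g−p) = 3/2·(-9,-10) = (-13.5000,-15.0000)
o1: d²=130 > ρ²=20 → inactive
o2: d²=16 ≤ ρ²=20; F_rep = 3·(4,0)/16² = (0.0469,0.0000)
o3: d²=125 > ρ²=20 → inactive
o4: d²=425 > ρ²=20 → inactive
F = F_att + ΣF_rep = (-13.4531,-15.0000)
p' = p + 1/8·F = (-4.6816,8.1250)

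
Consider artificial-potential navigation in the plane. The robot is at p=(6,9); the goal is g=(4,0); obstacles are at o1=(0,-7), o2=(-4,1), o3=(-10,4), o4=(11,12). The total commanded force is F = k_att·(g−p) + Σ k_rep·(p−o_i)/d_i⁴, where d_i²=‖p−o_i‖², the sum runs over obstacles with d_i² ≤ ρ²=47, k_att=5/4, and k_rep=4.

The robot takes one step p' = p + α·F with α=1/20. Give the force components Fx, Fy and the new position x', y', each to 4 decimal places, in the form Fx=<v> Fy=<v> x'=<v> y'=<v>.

F_att = 5/4·(g−p) = 5/4·(-2,-9) = (-2.5000,-11.2500)
o1: d²=292 > ρ²=47 → inactive
o2: d²=164 > ρ²=47 → inactive
o3: d²=281 > ρ²=47 → inactive
o4: d²=34 ≤ ρ²=47; F_rep = 4·(-5,-3)/34² = (-0.0173,-0.0104)
F = F_att + ΣF_rep = (-2.5173,-11.2604)
p' = p + 1/20·F = (5.8741,8.4370)

Fx=-2.5173 Fy=-11.2604 x'=5.8741 y'=8.4370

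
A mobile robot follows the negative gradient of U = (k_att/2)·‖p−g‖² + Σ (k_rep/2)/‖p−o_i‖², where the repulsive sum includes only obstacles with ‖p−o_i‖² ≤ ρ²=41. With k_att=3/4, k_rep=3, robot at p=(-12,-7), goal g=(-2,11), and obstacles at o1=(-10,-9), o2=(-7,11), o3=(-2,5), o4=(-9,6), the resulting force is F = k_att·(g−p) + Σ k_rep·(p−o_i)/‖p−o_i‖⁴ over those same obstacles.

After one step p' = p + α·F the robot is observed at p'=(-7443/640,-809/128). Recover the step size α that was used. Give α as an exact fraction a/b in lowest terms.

α = 1/20

F_att = 3/4·(g−p) = 3/4·(10,18) = (7.5000,13.5000)
o1: d²=8 ≤ ρ²=41; F_rep = 3·(-2,2)/8² = (-0.0938,0.0938)
o2: d²=349 > ρ²=41 → inactive
o3: d²=244 > ρ²=41 → inactive
o4: d²=178 > ρ²=41 → inactive
F = F_att + ΣF_rep = (7.4062,13.5938)
Δp = p'−p = (0.3703,0.6797); α = Δx/Fx = (237/640) / (237/32) = 1/20
check: Δy/Fy = (87/128) / (435/32) = 1/20 ✓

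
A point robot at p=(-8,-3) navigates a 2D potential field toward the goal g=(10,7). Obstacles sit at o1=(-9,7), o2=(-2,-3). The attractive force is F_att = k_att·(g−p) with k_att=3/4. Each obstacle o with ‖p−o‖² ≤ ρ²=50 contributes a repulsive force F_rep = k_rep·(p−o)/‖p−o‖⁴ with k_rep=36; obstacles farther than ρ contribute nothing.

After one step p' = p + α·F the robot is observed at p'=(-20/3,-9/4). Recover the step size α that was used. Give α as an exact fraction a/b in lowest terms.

F_att = 3/4·(g−p) = 3/4·(18,10) = (13.5000,7.5000)
o1: d²=101 > ρ²=50 → inactive
o2: d²=36 ≤ ρ²=50; F_rep = 36·(-6,0)/36² = (-0.1667,0.0000)
F = F_att + ΣF_rep = (13.3333,7.5000)
Δp = p'−p = (1.3333,0.7500); α = Δx/Fx = (4/3) / (40/3) = 1/10
check: Δy/Fy = (3/4) / (15/2) = 1/10 ✓

α = 1/10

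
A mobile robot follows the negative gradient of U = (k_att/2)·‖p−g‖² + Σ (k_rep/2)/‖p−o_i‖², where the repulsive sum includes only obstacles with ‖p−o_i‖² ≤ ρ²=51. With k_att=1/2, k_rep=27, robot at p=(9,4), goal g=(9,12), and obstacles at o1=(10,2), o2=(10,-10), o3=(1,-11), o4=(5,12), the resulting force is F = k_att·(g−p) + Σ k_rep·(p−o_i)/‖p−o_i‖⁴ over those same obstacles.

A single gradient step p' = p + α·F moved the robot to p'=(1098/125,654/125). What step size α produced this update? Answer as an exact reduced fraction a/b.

α = 1/5

F_att = 1/2·(g−p) = 1/2·(0,8) = (0.0000,4.0000)
o1: d²=5 ≤ ρ²=51; F_rep = 27·(-1,2)/5² = (-1.0800,2.1600)
o2: d²=197 > ρ²=51 → inactive
o3: d²=289 > ρ²=51 → inactive
o4: d²=80 > ρ²=51 → inactive
F = F_att + ΣF_rep = (-1.0800,6.1600)
Δp = p'−p = (-0.2160,1.2320); α = Δx/Fx = (-27/125) / (-27/25) = 1/5
check: Δy/Fy = (154/125) / (154/25) = 1/5 ✓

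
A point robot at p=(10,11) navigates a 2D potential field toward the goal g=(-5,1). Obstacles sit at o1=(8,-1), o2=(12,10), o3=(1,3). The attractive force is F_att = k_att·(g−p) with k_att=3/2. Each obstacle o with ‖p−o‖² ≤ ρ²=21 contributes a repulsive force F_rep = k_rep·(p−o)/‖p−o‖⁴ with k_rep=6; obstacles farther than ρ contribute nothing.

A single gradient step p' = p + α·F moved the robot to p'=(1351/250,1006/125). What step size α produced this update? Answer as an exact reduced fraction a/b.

α = 1/5

F_att = 3/2·(g−p) = 3/2·(-15,-10) = (-22.5000,-15.0000)
o1: d²=148 > ρ²=21 → inactive
o2: d²=5 ≤ ρ²=21; F_rep = 6·(-2,1)/5² = (-0.4800,0.2400)
o3: d²=145 > ρ²=21 → inactive
F = F_att + ΣF_rep = (-22.9800,-14.7600)
Δp = p'−p = (-4.5960,-2.9520); α = Δx/Fx = (-1149/250) / (-1149/50) = 1/5
check: Δy/Fy = (-369/125) / (-369/25) = 1/5 ✓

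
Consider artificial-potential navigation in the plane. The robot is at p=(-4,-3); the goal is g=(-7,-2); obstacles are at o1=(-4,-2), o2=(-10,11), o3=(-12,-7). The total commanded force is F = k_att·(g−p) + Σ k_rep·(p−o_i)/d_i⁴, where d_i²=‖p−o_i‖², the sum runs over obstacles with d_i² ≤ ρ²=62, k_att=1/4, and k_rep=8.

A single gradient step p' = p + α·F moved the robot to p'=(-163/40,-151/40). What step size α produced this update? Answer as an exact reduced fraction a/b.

α = 1/10

F_att = 1/4·(g−p) = 1/4·(-3,1) = (-0.7500,0.2500)
o1: d²=1 ≤ ρ²=62; F_rep = 8·(0,-1)/1² = (0.0000,-8.0000)
o2: d²=232 > ρ²=62 → inactive
o3: d²=80 > ρ²=62 → inactive
F = F_att + ΣF_rep = (-0.7500,-7.7500)
Δp = p'−p = (-0.0750,-0.7750); α = Δx/Fx = (-3/40) / (-3/4) = 1/10
check: Δy/Fy = (-31/40) / (-31/4) = 1/10 ✓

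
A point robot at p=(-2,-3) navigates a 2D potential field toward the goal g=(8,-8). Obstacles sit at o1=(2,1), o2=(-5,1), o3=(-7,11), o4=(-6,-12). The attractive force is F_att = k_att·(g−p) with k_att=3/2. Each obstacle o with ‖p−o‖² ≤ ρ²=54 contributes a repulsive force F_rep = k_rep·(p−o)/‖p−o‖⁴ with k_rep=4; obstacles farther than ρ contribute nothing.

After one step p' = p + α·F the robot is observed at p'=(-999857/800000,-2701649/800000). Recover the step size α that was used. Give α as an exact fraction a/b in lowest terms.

F_att = 3/2·(g−p) = 3/2·(10,-5) = (15.0000,-7.5000)
o1: d²=32 ≤ ρ²=54; F_rep = 4·(-4,-4)/32² = (-0.0156,-0.0156)
o2: d²=25 ≤ ρ²=54; F_rep = 4·(3,-4)/25² = (0.0192,-0.0256)
o3: d²=221 > ρ²=54 → inactive
o4: d²=97 > ρ²=54 → inactive
F = F_att + ΣF_rep = (15.0036,-7.5412)
Δp = p'−p = (0.7502,-0.3771); α = Δx/Fx = (600143/800000) / (600143/40000) = 1/20
check: Δy/Fy = (-301649/800000) / (-301649/40000) = 1/20 ✓

α = 1/20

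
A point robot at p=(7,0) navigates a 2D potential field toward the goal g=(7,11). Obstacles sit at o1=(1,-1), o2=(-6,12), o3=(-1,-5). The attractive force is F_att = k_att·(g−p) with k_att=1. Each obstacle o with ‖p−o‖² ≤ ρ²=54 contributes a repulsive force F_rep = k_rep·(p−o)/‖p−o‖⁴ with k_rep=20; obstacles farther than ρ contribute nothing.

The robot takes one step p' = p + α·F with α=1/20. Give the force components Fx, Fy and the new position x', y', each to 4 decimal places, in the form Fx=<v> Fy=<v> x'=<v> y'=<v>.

F_att = 1·(g−p) = 1·(0,11) = (0.0000,11.0000)
o1: d²=37 ≤ ρ²=54; F_rep = 20·(6,1)/37² = (0.0877,0.0146)
o2: d²=313 > ρ²=54 → inactive
o3: d²=89 > ρ²=54 → inactive
F = F_att + ΣF_rep = (0.0877,11.0146)
p' = p + 1/20·F = (7.0044,0.5507)

Fx=0.0877 Fy=11.0146 x'=7.0044 y'=0.5507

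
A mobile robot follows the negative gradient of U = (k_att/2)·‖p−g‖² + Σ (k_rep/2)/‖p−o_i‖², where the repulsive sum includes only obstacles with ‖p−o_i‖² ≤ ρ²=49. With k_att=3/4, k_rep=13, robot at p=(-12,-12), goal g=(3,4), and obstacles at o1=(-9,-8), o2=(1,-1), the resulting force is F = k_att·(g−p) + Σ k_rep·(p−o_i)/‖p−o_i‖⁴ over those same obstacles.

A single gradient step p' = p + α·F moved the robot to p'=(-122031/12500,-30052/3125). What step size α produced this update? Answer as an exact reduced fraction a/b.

α = 1/5

F_att = 3/4·(g−p) = 3/4·(15,16) = (11.2500,12.0000)
o1: d²=25 ≤ ρ²=49; F_rep = 13·(-3,-4)/25² = (-0.0624,-0.0832)
o2: d²=290 > ρ²=49 → inactive
F = F_att + ΣF_rep = (11.1876,11.9168)
Δp = p'−p = (2.2375,2.3834); α = Δx/Fx = (27969/12500) / (27969/2500) = 1/5
check: Δy/Fy = (7448/3125) / (7448/625) = 1/5 ✓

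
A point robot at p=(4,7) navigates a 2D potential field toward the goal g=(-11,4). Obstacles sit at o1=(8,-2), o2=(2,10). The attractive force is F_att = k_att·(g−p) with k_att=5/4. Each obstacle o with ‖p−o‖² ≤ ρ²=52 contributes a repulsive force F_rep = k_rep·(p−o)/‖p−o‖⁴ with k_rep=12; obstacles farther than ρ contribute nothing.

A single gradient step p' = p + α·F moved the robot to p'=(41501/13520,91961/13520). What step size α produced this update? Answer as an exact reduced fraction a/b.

F_att = 5/4·(g−p) = 5/4·(-15,-3) = (-18.7500,-3.7500)
o1: d²=97 > ρ²=52 → inactive
o2: d²=13 ≤ ρ²=52; F_rep = 12·(2,-3)/13² = (0.1420,-0.2130)
F = F_att + ΣF_rep = (-18.6080,-3.9630)
Δp = p'−p = (-0.9304,-0.1982); α = Δx/Fx = (-12579/13520) / (-12579/676) = 1/20
check: Δy/Fy = (-2679/13520) / (-2679/676) = 1/20 ✓

α = 1/20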